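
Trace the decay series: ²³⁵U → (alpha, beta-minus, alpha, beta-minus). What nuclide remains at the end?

Start: (A, Z) = (235, 92).
After α: (231, 90).
After β⁻: (231, 91).
After α: (227, 89).
After β⁻: (227, 90).
Z = 90 is thorium.

Th-227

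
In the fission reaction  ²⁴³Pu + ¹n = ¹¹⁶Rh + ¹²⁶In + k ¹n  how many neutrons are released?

2

Conserve mass number: 244 = 116 + 126 + k, so k = 244 − 242 = 2.
Check atomic number: 94 = 45 + 49 + 0 = 94. ✓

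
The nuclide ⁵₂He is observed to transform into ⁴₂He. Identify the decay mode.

neutron emission

ΔA = 4 − 5 = -1; ΔZ = 2 − 2 = +0.
A drops by 1 with Z unchanged — a neutron was emitted.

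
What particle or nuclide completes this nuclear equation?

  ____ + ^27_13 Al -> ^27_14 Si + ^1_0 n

proton

Conserve mass number: A + 27 = 27 + 1, so A = 1.
Conserve atomic number: Z + 13 = 14 + 0, so Z = 1.
A = 1 and Z = 1 is ^1_1 H — a proton.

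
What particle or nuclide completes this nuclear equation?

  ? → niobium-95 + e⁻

Conserve mass number: A = 95 + 0, so A = 95.
Conserve atomic number: Z = 41 − 1, so Z = 40.
Z = 40 is zirconium, so the species is zirconium-95.

Zr-95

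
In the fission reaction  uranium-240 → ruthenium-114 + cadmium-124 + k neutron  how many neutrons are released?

2

Conserve mass number: 240 = 114 + 124 + k, so k = 240 − 238 = 2.
Check atomic number: 92 = 44 + 48 + 0 = 92. ✓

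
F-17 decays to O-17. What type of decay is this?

beta-plus decay or electron capture

ΔA = 17 − 17 = 0; ΔZ = 8 − 9 = -1.
A is unchanged and Z drops by 1 — a proton has become a neutron (β⁺ emission or electron capture).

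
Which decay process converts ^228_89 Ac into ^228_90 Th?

ΔA = 228 − 228 = 0; ΔZ = 90 − 89 = +1.
A is unchanged and Z rises by 1 — a neutron has become a proton (β⁻ decay).

beta-minus decay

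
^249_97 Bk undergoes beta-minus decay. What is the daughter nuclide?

Beta-minus decay: mass number changes by +0, atomic number by +1.
A: 249 = 249; Z: 97 + 1 = 98.
Z = 98 is californium, so the daughter is ^249_98 Cf.

Cf-249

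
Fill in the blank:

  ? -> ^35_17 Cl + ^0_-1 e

Conserve mass number: A = 35 + 0, so A = 35.
Conserve atomic number: Z = 17 − 1, so Z = 16.
Z = 16 is sulfur, so the species is ^35_16 S.

S-35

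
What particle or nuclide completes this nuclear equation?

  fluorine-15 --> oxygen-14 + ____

proton

Conserve mass number: 15 = 14 + A, so A = 1.
Conserve atomic number: 9 = 8 + Z, so Z = 1.
A = 1 and Z = 1 is hydrogen-1 — a proton.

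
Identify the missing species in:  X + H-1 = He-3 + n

triton

Conserve mass number: A + 1 = 3 + 1, so A = 3.
Conserve atomic number: Z + 1 = 2 + 0, so Z = 1.
A = 3 and Z = 1 is H-3 — a triton.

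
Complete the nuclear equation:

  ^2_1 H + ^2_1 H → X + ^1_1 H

Conserve mass number: 2 + 2 = A + 1, so A = 3.
Conserve atomic number: 1 + 1 = Z + 1, so Z = 1.
A = 3 and Z = 1 is ^3_1 H — a triton.

H-3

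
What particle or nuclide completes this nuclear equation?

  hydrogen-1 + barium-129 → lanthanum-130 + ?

Conserve mass number: 1 + 129 = 130 + A, so A = 0.
Conserve atomic number: 1 + 56 = 57 + Z, so Z = 0.
A = 0 and Z = 0 is γ — a gamma ray.

gamma ray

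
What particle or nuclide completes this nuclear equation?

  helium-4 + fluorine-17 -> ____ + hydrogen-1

Ne-20

Conserve mass number: 4 + 17 = A + 1, so A = 20.
Conserve atomic number: 2 + 9 = Z + 1, so Z = 10.
Z = 10 is neon, so the species is neon-20.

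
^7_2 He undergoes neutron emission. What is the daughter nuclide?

He-6

Neutron emission: mass number changes by -1, atomic number by +0.
A: 7 − 1 = 6; Z: 2 = 2.
Z = 2 is helium, so the daughter is ^6_2 He.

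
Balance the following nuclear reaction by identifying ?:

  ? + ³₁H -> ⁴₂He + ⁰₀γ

Conserve mass number: A + 3 = 4 + 0, so A = 1.
Conserve atomic number: Z + 1 = 2 + 0, so Z = 1.
A = 1 and Z = 1 is ¹₁H — a proton.

proton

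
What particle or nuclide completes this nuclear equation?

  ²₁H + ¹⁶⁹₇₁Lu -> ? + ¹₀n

Hf-170

Conserve mass number: 2 + 169 = A + 1, so A = 170.
Conserve atomic number: 1 + 71 = Z + 0, so Z = 72.
Z = 72 is hafnium, so the species is ¹⁷⁰₇₂Hf.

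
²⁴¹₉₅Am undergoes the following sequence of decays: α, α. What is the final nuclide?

Start: (A, Z) = (241, 95).
After α: (237, 93).
After α: (233, 91).
Z = 91 is protactinium.

Pa-233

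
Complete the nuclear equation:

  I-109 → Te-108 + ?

proton

Conserve mass number: 109 = 108 + A, so A = 1.
Conserve atomic number: 53 = 52 + Z, so Z = 1.
A = 1 and Z = 1 is H-1 — a proton.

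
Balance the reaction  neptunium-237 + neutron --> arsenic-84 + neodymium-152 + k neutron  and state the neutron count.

2

Conserve mass number: 238 = 84 + 152 + k, so k = 238 − 236 = 2.
Check atomic number: 93 = 33 + 60 + 0 = 93. ✓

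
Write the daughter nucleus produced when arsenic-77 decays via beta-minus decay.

Beta-minus decay: mass number changes by +0, atomic number by +1.
A: 77 = 77; Z: 33 + 1 = 34.
Z = 34 is selenium, so the daughter is selenium-77.

Se-77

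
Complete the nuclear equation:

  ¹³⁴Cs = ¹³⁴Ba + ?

Conserve mass number: 134 = 134 + A, so A = 0.
Conserve atomic number: 55 = 56 + Z, so Z = -1.
A = 0 and Z = -1 is e⁻ — a beta-minus particle.

beta-minus particle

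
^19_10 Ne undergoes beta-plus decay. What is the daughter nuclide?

F-19

Beta-plus decay: mass number changes by +0, atomic number by -1.
A: 19 = 19; Z: 10 − 1 = 9.
Z = 9 is fluorine, so the daughter is ^19_9 F.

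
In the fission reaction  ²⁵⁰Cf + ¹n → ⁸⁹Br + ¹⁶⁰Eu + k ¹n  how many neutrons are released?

2

Conserve mass number: 251 = 89 + 160 + k, so k = 251 − 249 = 2.
Check atomic number: 98 = 35 + 63 + 0 = 98. ✓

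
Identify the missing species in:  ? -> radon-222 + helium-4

Ra-226

Conserve mass number: A = 222 + 4, so A = 226.
Conserve atomic number: Z = 86 + 2, so Z = 88.
Z = 88 is radium, so the species is radium-226.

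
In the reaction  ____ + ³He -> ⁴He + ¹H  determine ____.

Conserve mass number: A + 3 = 4 + 1, so A = 2.
Conserve atomic number: Z + 2 = 2 + 1, so Z = 1.
A = 2 and Z = 1 is ²H — a deuteron.

deuteron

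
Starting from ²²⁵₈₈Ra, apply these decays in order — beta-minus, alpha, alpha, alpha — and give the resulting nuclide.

Bi-213

Start: (A, Z) = (225, 88).
After β⁻: (225, 89).
After α: (221, 87).
After α: (217, 85).
After α: (213, 83).
Z = 83 is bismuth.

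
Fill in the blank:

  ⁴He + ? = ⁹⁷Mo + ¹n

Conserve mass number: 4 + A = 97 + 1, so A = 94.
Conserve atomic number: 2 + Z = 42 + 0, so Z = 40.
Z = 40 is zirconium, so the species is ⁹⁴Zr.

Zr-94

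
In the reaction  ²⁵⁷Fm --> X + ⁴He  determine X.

Conserve mass number: 257 = A + 4, so A = 253.
Conserve atomic number: 100 = Z + 2, so Z = 98.
Z = 98 is californium, so the species is ²⁵³Cf.

Cf-253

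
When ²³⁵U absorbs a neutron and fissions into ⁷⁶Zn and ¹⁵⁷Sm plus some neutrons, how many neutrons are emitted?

Conserve mass number: 236 = 76 + 157 + k, so k = 236 − 233 = 3.
Check atomic number: 92 = 30 + 62 + 0 = 92. ✓

3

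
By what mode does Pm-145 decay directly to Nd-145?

ΔA = 145 − 145 = 0; ΔZ = 60 − 61 = -1.
A is unchanged and Z drops by 1 — a proton has become a neutron (β⁺ emission or electron capture).

beta-plus decay or electron capture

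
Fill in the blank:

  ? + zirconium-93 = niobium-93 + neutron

Conserve mass number: A + 93 = 93 + 1, so A = 1.
Conserve atomic number: Z + 40 = 41 + 0, so Z = 1.
A = 1 and Z = 1 is hydrogen-1 — a proton.

proton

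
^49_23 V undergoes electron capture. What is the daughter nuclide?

Ti-49

Electron capture: mass number changes by +0, atomic number by -1.
A: 49 = 49; Z: 23 − 1 = 22.
Z = 22 is titanium, so the daughter is ^49_22 Ti.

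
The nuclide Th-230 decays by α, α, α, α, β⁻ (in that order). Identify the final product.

Bi-214

Start: (A, Z) = (230, 90).
After α: (226, 88).
After α: (222, 86).
After α: (218, 84).
After α: (214, 82).
After β⁻: (214, 83).
Z = 83 is bismuth.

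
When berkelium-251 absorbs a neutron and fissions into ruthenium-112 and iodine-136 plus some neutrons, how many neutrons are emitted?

4

Conserve mass number: 252 = 112 + 136 + k, so k = 252 − 248 = 4.
Check atomic number: 97 = 44 + 53 + 0 = 97. ✓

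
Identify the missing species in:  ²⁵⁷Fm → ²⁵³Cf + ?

alpha particle

Conserve mass number: 257 = 253 + A, so A = 4.
Conserve atomic number: 100 = 98 + Z, so Z = 2.
A = 4 and Z = 2 is ⁴He — an alpha particle.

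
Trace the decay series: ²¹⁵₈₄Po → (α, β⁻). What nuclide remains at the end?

Start: (A, Z) = (215, 84).
After α: (211, 82).
After β⁻: (211, 83).
Z = 83 is bismuth.

Bi-211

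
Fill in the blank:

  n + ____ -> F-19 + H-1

Conserve mass number: 1 + A = 19 + 1, so A = 19.
Conserve atomic number: 0 + Z = 9 + 1, so Z = 10.
Z = 10 is neon, so the species is Ne-19.

Ne-19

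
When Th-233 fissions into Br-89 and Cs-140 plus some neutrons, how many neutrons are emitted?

4

Conserve mass number: 233 = 89 + 140 + k, so k = 233 − 229 = 4.
Check atomic number: 90 = 35 + 55 + 0 = 90. ✓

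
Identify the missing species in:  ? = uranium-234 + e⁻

Pa-234

Conserve mass number: A = 234 + 0, so A = 234.
Conserve atomic number: Z = 92 − 1, so Z = 91.
Z = 91 is protactinium, so the species is protactinium-234.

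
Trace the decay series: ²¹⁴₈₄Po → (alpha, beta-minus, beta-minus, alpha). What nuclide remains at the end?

Pb-206

Start: (A, Z) = (214, 84).
After α: (210, 82).
After β⁻: (210, 83).
After β⁻: (210, 84).
After α: (206, 82).
Z = 82 is lead.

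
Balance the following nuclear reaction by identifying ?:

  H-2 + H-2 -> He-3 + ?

neutron

Conserve mass number: 2 + 2 = 3 + A, so A = 1.
Conserve atomic number: 1 + 1 = 2 + Z, so Z = 0.
A = 1 and Z = 0 is n — a neutron.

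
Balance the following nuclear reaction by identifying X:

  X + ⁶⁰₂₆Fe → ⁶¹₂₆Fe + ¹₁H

Conserve mass number: A + 60 = 61 + 1, so A = 2.
Conserve atomic number: Z + 26 = 26 + 1, so Z = 1.
A = 2 and Z = 1 is ²₁H — a deuteron.

deuteron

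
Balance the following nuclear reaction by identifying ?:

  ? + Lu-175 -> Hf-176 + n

deuteron

Conserve mass number: A + 175 = 176 + 1, so A = 2.
Conserve atomic number: Z + 71 = 72 + 0, so Z = 1.
A = 2 and Z = 1 is H-2 — a deuteron.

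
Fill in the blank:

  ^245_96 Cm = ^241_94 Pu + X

alpha particle

Conserve mass number: 245 = 241 + A, so A = 4.
Conserve atomic number: 96 = 94 + Z, so Z = 2.
A = 4 and Z = 2 is ^4_2 He — an alpha particle.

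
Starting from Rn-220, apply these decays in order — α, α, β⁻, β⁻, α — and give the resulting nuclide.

Start: (A, Z) = (220, 86).
After α: (216, 84).
After α: (212, 82).
After β⁻: (212, 83).
After β⁻: (212, 84).
After α: (208, 82).
Z = 82 is lead.

Pb-208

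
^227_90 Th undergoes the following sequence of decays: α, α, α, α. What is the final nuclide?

Pb-211

Start: (A, Z) = (227, 90).
After α: (223, 88).
After α: (219, 86).
After α: (215, 84).
After α: (211, 82).
Z = 82 is lead.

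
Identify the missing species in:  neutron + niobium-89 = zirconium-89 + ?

proton

Conserve mass number: 1 + 89 = 89 + A, so A = 1.
Conserve atomic number: 0 + 41 = 40 + Z, so Z = 1.
A = 1 and Z = 1 is hydrogen-1 — a proton.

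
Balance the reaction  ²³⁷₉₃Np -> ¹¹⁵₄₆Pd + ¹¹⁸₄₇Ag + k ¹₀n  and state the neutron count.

4

Conserve mass number: 237 = 115 + 118 + k, so k = 237 − 233 = 4.
Check atomic number: 93 = 46 + 47 + 0 = 93. ✓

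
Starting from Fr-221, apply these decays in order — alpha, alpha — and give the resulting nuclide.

Start: (A, Z) = (221, 87).
After α: (217, 85).
After α: (213, 83).
Z = 83 is bismuth.

Bi-213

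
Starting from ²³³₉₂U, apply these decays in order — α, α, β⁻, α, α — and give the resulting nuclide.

Start: (A, Z) = (233, 92).
After α: (229, 90).
After α: (225, 88).
After β⁻: (225, 89).
After α: (221, 87).
After α: (217, 85).
Z = 85 is astatine.

At-217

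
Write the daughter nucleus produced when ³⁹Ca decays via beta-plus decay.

Beta-plus decay: mass number changes by +0, atomic number by -1.
A: 39 = 39; Z: 20 − 1 = 19.
Z = 19 is potassium, so the daughter is ³⁹K.

K-39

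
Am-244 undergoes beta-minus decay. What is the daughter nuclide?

Cm-244

Beta-minus decay: mass number changes by +0, atomic number by +1.
A: 244 = 244; Z: 95 + 1 = 96.
Z = 96 is curium, so the daughter is Cm-244.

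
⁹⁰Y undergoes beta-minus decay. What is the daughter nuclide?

Beta-minus decay: mass number changes by +0, atomic number by +1.
A: 90 = 90; Z: 39 + 1 = 40.
Z = 40 is zirconium, so the daughter is ⁹⁰Zr.

Zr-90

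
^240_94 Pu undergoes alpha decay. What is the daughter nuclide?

U-236

Alpha decay: mass number changes by -4, atomic number by -2.
A: 240 − 4 = 236; Z: 94 − 2 = 92.
Z = 92 is uranium, so the daughter is ^236_92 U.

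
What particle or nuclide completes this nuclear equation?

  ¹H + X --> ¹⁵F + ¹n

O-15

Conserve mass number: 1 + A = 15 + 1, so A = 15.
Conserve atomic number: 1 + Z = 9 + 0, so Z = 8.
Z = 8 is oxygen, so the species is ¹⁵O.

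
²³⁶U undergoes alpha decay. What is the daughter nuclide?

Th-232

Alpha decay: mass number changes by -4, atomic number by -2.
A: 236 − 4 = 232; Z: 92 − 2 = 90.
Z = 90 is thorium, so the daughter is ²³²Th.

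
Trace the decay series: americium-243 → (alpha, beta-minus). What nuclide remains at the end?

Start: (A, Z) = (243, 95).
After α: (239, 93).
After β⁻: (239, 94).
Z = 94 is plutonium.

Pu-239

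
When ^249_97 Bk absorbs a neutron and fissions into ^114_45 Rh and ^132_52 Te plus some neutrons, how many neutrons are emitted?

Conserve mass number: 250 = 114 + 132 + k, so k = 250 − 246 = 4.
Check atomic number: 97 = 45 + 52 + 0 = 97. ✓

4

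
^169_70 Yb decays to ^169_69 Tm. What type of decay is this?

ΔA = 169 − 169 = 0; ΔZ = 69 − 70 = -1.
A is unchanged and Z drops by 1 — a proton has become a neutron (β⁺ emission or electron capture).

beta-plus decay or electron capture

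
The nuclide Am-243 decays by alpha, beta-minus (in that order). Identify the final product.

Start: (A, Z) = (243, 95).
After α: (239, 93).
After β⁻: (239, 94).
Z = 94 is plutonium.

Pu-239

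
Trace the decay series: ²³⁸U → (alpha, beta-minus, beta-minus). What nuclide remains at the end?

U-234

Start: (A, Z) = (238, 92).
After α: (234, 90).
After β⁻: (234, 91).
After β⁻: (234, 92).
Z = 92 is uranium.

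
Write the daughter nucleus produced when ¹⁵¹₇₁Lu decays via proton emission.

Proton emission: mass number changes by -1, atomic number by -1.
A: 151 − 1 = 150; Z: 71 − 1 = 70.
Z = 70 is ytterbium, so the daughter is ¹⁵⁰₇₀Yb.

Yb-150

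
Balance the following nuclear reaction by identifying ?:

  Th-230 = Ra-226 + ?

Conserve mass number: 230 = 226 + A, so A = 4.
Conserve atomic number: 90 = 88 + Z, so Z = 2.
A = 4 and Z = 2 is He-4 — an alpha particle.

alpha particle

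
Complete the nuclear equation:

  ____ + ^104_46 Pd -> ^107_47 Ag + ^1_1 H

Conserve mass number: A + 104 = 107 + 1, so A = 4.
Conserve atomic number: Z + 46 = 47 + 1, so Z = 2.
A = 4 and Z = 2 is ^4_2 He — an alpha particle.

alpha particle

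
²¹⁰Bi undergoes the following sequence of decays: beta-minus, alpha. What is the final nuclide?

Start: (A, Z) = (210, 83).
After β⁻: (210, 84).
After α: (206, 82).
Z = 82 is lead.

Pb-206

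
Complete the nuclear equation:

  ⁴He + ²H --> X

Li-6

Conserve mass number: 4 + 2 = A, so A = 6.
Conserve atomic number: 2 + 1 = Z, so Z = 3.
Z = 3 is lithium, so the species is ⁶Li.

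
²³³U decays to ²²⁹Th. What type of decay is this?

ΔA = 229 − 233 = -4; ΔZ = 90 − 92 = -2.
A drops by 4 and Z drops by 2 — the signature of alpha emission.

alpha decay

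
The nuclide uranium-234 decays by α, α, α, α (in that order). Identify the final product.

Start: (A, Z) = (234, 92).
After α: (230, 90).
After α: (226, 88).
After α: (222, 86).
After α: (218, 84).
Z = 84 is polonium.

Po-218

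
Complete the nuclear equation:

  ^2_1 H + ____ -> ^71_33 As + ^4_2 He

Conserve mass number: 2 + A = 71 + 4, so A = 73.
Conserve atomic number: 1 + Z = 33 + 2, so Z = 34.
Z = 34 is selenium, so the species is ^73_34 Se.

Se-73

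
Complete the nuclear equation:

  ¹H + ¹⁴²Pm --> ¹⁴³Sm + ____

gamma ray

Conserve mass number: 1 + 142 = 143 + A, so A = 0.
Conserve atomic number: 1 + 61 = 62 + Z, so Z = 0.
A = 0 and Z = 0 is γ — a gamma ray.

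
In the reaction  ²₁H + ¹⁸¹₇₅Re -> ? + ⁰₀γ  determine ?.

Os-183

Conserve mass number: 2 + 181 = A + 0, so A = 183.
Conserve atomic number: 1 + 75 = Z + 0, so Z = 76.
Z = 76 is osmium, so the species is ¹⁸³₇₆Os.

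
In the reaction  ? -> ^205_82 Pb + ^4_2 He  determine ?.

Po-209

Conserve mass number: A = 205 + 4, so A = 209.
Conserve atomic number: Z = 82 + 2, so Z = 84.
Z = 84 is polonium, so the species is ^209_84 Po.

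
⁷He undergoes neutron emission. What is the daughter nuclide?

Neutron emission: mass number changes by -1, atomic number by +0.
A: 7 − 1 = 6; Z: 2 = 2.
Z = 2 is helium, so the daughter is ⁶He.

He-6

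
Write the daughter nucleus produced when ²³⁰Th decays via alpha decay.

Alpha decay: mass number changes by -4, atomic number by -2.
A: 230 − 4 = 226; Z: 90 − 2 = 88.
Z = 88 is radium, so the daughter is ²²⁶Ra.

Ra-226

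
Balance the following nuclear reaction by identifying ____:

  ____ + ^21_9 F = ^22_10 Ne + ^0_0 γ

Conserve mass number: A + 21 = 22 + 0, so A = 1.
Conserve atomic number: Z + 9 = 10 + 0, so Z = 1.
A = 1 and Z = 1 is ^1_1 H — a proton.

proton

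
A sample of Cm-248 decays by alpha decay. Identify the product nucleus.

Pu-244

Alpha decay: mass number changes by -4, atomic number by -2.
A: 248 − 4 = 244; Z: 96 − 2 = 94.
Z = 94 is plutonium, so the daughter is Pu-244.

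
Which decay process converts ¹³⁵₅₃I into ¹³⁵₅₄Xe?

ΔA = 135 − 135 = 0; ΔZ = 54 − 53 = +1.
A is unchanged and Z rises by 1 — a neutron has become a proton (β⁻ decay).

beta-minus decay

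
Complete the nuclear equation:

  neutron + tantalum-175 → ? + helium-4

Conserve mass number: 1 + 175 = A + 4, so A = 172.
Conserve atomic number: 0 + 73 = Z + 2, so Z = 71.
Z = 71 is lutetium, so the species is lutetium-172.

Lu-172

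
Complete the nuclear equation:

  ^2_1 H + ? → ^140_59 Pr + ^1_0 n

Conserve mass number: 2 + A = 140 + 1, so A = 139.
Conserve atomic number: 1 + Z = 59 + 0, so Z = 58.
Z = 58 is cerium, so the species is ^139_58 Ce.

Ce-139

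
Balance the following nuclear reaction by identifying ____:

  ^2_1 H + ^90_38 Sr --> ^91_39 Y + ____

Conserve mass number: 2 + 90 = 91 + A, so A = 1.
Conserve atomic number: 1 + 38 = 39 + Z, so Z = 0.
A = 1 and Z = 0 is ^1_0 n — a neutron.

neutron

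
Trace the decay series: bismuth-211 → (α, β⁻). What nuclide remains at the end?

Pb-207

Start: (A, Z) = (211, 83).
After α: (207, 81).
After β⁻: (207, 82).
Z = 82 is lead.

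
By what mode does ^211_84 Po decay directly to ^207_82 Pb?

ΔA = 207 − 211 = -4; ΔZ = 82 − 84 = -2.
A drops by 4 and Z drops by 2 — the signature of alpha emission.

alpha decay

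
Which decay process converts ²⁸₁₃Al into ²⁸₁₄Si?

beta-minus decay

ΔA = 28 − 28 = 0; ΔZ = 14 − 13 = +1.
A is unchanged and Z rises by 1 — a neutron has become a proton (β⁻ decay).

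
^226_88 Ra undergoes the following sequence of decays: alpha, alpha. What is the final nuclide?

Po-218

Start: (A, Z) = (226, 88).
After α: (222, 86).
After α: (218, 84).
Z = 84 is polonium.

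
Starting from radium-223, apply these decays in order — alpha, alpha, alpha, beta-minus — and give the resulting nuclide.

Bi-211

Start: (A, Z) = (223, 88).
After α: (219, 86).
After α: (215, 84).
After α: (211, 82).
After β⁻: (211, 83).
Z = 83 is bismuth.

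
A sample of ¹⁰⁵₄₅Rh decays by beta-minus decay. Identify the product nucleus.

Pd-105

Beta-minus decay: mass number changes by +0, atomic number by +1.
A: 105 = 105; Z: 45 + 1 = 46.
Z = 46 is palladium, so the daughter is ¹⁰⁵₄₆Pd.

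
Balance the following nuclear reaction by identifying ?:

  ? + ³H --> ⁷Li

alpha particle

Conserve mass number: A + 3 = 7, so A = 4.
Conserve atomic number: Z + 1 = 3, so Z = 2.
A = 4 and Z = 2 is ⁴He — an alpha particle.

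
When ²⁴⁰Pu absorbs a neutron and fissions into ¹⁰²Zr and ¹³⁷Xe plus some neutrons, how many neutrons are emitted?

Conserve mass number: 241 = 102 + 137 + k, so k = 241 − 239 = 2.
Check atomic number: 94 = 40 + 54 + 0 = 94. ✓

2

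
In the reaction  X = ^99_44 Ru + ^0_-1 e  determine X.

Tc-99

Conserve mass number: A = 99 + 0, so A = 99.
Conserve atomic number: Z = 44 − 1, so Z = 43.
Z = 43 is technetium, so the species is ^99_43 Tc.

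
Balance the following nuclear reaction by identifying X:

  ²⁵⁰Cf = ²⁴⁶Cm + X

alpha particle

Conserve mass number: 250 = 246 + A, so A = 4.
Conserve atomic number: 98 = 96 + Z, so Z = 2.
A = 4 and Z = 2 is ⁴He — an alpha particle.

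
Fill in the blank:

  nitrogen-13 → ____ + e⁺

Conserve mass number: 13 = A + 0, so A = 13.
Conserve atomic number: 7 = Z + 1, so Z = 6.
Z = 6 is carbon, so the species is carbon-13.

C-13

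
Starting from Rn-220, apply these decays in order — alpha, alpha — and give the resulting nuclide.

Pb-212

Start: (A, Z) = (220, 86).
After α: (216, 84).
After α: (212, 82).
Z = 82 is lead.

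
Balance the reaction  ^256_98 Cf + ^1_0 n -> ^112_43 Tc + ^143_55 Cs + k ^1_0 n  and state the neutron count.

2

Conserve mass number: 257 = 112 + 143 + k, so k = 257 − 255 = 2.
Check atomic number: 98 = 43 + 55 + 0 = 98. ✓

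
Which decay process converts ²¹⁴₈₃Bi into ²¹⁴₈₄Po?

beta-minus decay

ΔA = 214 − 214 = 0; ΔZ = 84 − 83 = +1.
A is unchanged and Z rises by 1 — a neutron has become a proton (β⁻ decay).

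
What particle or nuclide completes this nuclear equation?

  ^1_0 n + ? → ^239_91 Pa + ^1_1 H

Conserve mass number: 1 + A = 239 + 1, so A = 239.
Conserve atomic number: 0 + Z = 91 + 1, so Z = 92.
Z = 92 is uranium, so the species is ^239_92 U.

U-239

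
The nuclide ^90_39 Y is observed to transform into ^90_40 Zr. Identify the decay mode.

ΔA = 90 − 90 = 0; ΔZ = 40 − 39 = +1.
A is unchanged and Z rises by 1 — a neutron has become a proton (β⁻ decay).

beta-minus decay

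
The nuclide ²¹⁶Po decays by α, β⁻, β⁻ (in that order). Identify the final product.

Start: (A, Z) = (216, 84).
After α: (212, 82).
After β⁻: (212, 83).
After β⁻: (212, 84).
Z = 84 is polonium.

Po-212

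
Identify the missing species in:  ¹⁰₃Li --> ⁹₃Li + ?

Conserve mass number: 10 = 9 + A, so A = 1.
Conserve atomic number: 3 = 3 + Z, so Z = 0.
A = 1 and Z = 0 is ¹₀n — a neutron.

neutron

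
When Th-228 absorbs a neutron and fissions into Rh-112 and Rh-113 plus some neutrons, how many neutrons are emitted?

Conserve mass number: 229 = 112 + 113 + k, so k = 229 − 225 = 4.
Check atomic number: 90 = 45 + 45 + 0 = 90. ✓

4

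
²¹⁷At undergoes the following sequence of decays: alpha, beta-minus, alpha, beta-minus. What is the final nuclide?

Start: (A, Z) = (217, 85).
After α: (213, 83).
After β⁻: (213, 84).
After α: (209, 82).
After β⁻: (209, 83).
Z = 83 is bismuth.

Bi-209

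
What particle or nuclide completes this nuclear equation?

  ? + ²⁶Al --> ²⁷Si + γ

Conserve mass number: A + 26 = 27 + 0, so A = 1.
Conserve atomic number: Z + 13 = 14 + 0, so Z = 1.
A = 1 and Z = 1 is ¹H — a proton.

proton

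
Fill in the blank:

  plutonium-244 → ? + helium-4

U-240

Conserve mass number: 244 = A + 4, so A = 240.
Conserve atomic number: 94 = Z + 2, so Z = 92.
Z = 92 is uranium, so the species is uranium-240.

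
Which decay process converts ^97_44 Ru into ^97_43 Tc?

ΔA = 97 − 97 = 0; ΔZ = 43 − 44 = -1.
A is unchanged and Z drops by 1 — a proton has become a neutron (β⁺ emission or electron capture).

beta-plus decay or electron capture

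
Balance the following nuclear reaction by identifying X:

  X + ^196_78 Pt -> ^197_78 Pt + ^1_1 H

deuteron

Conserve mass number: A + 196 = 197 + 1, so A = 2.
Conserve atomic number: Z + 78 = 78 + 1, so Z = 1.
A = 2 and Z = 1 is ^2_1 H — a deuteron.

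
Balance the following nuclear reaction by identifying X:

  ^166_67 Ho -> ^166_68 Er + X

Conserve mass number: 166 = 166 + A, so A = 0.
Conserve atomic number: 67 = 68 + Z, so Z = -1.
A = 0 and Z = -1 is ^0_-1 e — a beta-minus particle.

beta-minus particle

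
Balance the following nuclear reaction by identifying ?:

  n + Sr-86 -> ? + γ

Sr-87

Conserve mass number: 1 + 86 = A + 0, so A = 87.
Conserve atomic number: 0 + 38 = Z + 0, so Z = 38.
Z = 38 is strontium, so the species is Sr-87.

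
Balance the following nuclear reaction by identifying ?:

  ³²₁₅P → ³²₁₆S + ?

beta-minus particle

Conserve mass number: 32 = 32 + A, so A = 0.
Conserve atomic number: 15 = 16 + Z, so Z = -1.
A = 0 and Z = -1 is ⁰₋₁e — a beta-minus particle.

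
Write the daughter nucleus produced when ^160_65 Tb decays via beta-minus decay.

Beta-minus decay: mass number changes by +0, atomic number by +1.
A: 160 = 160; Z: 65 + 1 = 66.
Z = 66 is dysprosium, so the daughter is ^160_66 Dy.

Dy-160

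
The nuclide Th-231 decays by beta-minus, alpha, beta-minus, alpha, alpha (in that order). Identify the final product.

Rn-219

Start: (A, Z) = (231, 90).
After β⁻: (231, 91).
After α: (227, 89).
After β⁻: (227, 90).
After α: (223, 88).
After α: (219, 86).
Z = 86 is radon.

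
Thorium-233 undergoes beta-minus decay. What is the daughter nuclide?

Pa-233

Beta-minus decay: mass number changes by +0, atomic number by +1.
A: 233 = 233; Z: 90 + 1 = 91.
Z = 91 is protactinium, so the daughter is protactinium-233.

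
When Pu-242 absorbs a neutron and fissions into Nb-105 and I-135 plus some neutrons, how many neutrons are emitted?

Conserve mass number: 243 = 105 + 135 + k, so k = 243 − 240 = 3.
Check atomic number: 94 = 41 + 53 + 0 = 94. ✓

3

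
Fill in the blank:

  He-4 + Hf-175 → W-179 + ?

Conserve mass number: 4 + 175 = 179 + A, so A = 0.
Conserve atomic number: 2 + 72 = 74 + Z, so Z = 0.
A = 0 and Z = 0 is γ — a gamma ray.

gamma ray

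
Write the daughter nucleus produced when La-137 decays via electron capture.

Electron capture: mass number changes by +0, atomic number by -1.
A: 137 = 137; Z: 57 − 1 = 56.
Z = 56 is barium, so the daughter is Ba-137.

Ba-137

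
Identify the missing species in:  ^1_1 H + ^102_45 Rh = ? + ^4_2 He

Ru-99

Conserve mass number: 1 + 102 = A + 4, so A = 99.
Conserve atomic number: 1 + 45 = Z + 2, so Z = 44.
Z = 44 is ruthenium, so the species is ^99_44 Ru.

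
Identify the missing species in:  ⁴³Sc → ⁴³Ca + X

positron

Conserve mass number: 43 = 43 + A, so A = 0.
Conserve atomic number: 21 = 20 + Z, so Z = 1.
A = 0 and Z = 1 is e⁺ — a positron.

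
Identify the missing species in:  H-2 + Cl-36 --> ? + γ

Conserve mass number: 2 + 36 = A + 0, so A = 38.
Conserve atomic number: 1 + 17 = Z + 0, so Z = 18.
Z = 18 is argon, so the species is Ar-38.

Ar-38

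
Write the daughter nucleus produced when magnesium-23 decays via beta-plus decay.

Beta-plus decay: mass number changes by +0, atomic number by -1.
A: 23 = 23; Z: 12 − 1 = 11.
Z = 11 is sodium, so the daughter is sodium-23.

Na-23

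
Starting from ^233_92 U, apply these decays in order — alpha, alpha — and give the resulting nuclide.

Start: (A, Z) = (233, 92).
After α: (229, 90).
After α: (225, 88).
Z = 88 is radium.

Ra-225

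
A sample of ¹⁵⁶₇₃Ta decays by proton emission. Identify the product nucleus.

Hf-155

Proton emission: mass number changes by -1, atomic number by -1.
A: 156 − 1 = 155; Z: 73 − 1 = 72.
Z = 72 is hafnium, so the daughter is ¹⁵⁵₇₂Hf.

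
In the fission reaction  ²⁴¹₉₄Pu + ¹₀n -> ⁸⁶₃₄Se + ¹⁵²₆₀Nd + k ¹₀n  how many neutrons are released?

4

Conserve mass number: 242 = 86 + 152 + k, so k = 242 − 238 = 4.
Check atomic number: 94 = 34 + 60 + 0 = 94. ✓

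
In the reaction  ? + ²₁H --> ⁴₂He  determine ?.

deuteron

Conserve mass number: A + 2 = 4, so A = 2.
Conserve atomic number: Z + 1 = 2, so Z = 1.
A = 2 and Z = 1 is ²₁H — a deuteron.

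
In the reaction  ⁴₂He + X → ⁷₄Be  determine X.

Conserve mass number: 4 + A = 7, so A = 3.
Conserve atomic number: 2 + Z = 4, so Z = 2.
Z = 2 is helium, so the species is ³₂He.

He-3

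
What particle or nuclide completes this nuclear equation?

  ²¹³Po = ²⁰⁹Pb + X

alpha particle

Conserve mass number: 213 = 209 + A, so A = 4.
Conserve atomic number: 84 = 82 + Z, so Z = 2.
A = 4 and Z = 2 is ⁴He — an alpha particle.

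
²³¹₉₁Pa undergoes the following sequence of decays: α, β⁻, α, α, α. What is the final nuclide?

Po-215

Start: (A, Z) = (231, 91).
After α: (227, 89).
After β⁻: (227, 90).
After α: (223, 88).
After α: (219, 86).
After α: (215, 84).
Z = 84 is polonium.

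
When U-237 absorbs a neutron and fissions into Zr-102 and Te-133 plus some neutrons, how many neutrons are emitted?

3

Conserve mass number: 238 = 102 + 133 + k, so k = 238 − 235 = 3.
Check atomic number: 92 = 40 + 52 + 0 = 92. ✓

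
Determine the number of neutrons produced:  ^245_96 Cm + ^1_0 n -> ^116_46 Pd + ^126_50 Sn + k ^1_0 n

4

Conserve mass number: 246 = 116 + 126 + k, so k = 246 − 242 = 4.
Check atomic number: 96 = 46 + 50 + 0 = 96. ✓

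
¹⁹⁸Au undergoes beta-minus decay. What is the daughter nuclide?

Beta-minus decay: mass number changes by +0, atomic number by +1.
A: 198 = 198; Z: 79 + 1 = 80.
Z = 80 is mercury, so the daughter is ¹⁹⁸Hg.

Hg-198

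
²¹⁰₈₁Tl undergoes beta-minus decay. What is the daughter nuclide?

Beta-minus decay: mass number changes by +0, atomic number by +1.
A: 210 = 210; Z: 81 + 1 = 82.
Z = 82 is lead, so the daughter is ²¹⁰₈₂Pb.

Pb-210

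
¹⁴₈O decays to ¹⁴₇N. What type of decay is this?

beta-plus decay or electron capture

ΔA = 14 − 14 = 0; ΔZ = 7 − 8 = -1.
A is unchanged and Z drops by 1 — a proton has become a neutron (β⁺ emission or electron capture).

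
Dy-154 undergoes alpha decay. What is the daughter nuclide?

Alpha decay: mass number changes by -4, atomic number by -2.
A: 154 − 4 = 150; Z: 66 − 2 = 64.
Z = 64 is gadolinium, so the daughter is Gd-150.

Gd-150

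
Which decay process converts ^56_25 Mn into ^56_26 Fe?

ΔA = 56 − 56 = 0; ΔZ = 26 − 25 = +1.
A is unchanged and Z rises by 1 — a neutron has become a proton (β⁻ decay).

beta-minus decay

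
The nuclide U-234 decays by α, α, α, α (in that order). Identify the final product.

Start: (A, Z) = (234, 92).
After α: (230, 90).
After α: (226, 88).
After α: (222, 86).
After α: (218, 84).
Z = 84 is polonium.

Po-218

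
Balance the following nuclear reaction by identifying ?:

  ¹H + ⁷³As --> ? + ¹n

Se-73

Conserve mass number: 1 + 73 = A + 1, so A = 73.
Conserve atomic number: 1 + 33 = Z + 0, so Z = 34.
Z = 34 is selenium, so the species is ⁷³Se.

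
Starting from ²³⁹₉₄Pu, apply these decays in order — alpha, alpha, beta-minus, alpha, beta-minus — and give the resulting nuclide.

Th-227

Start: (A, Z) = (239, 94).
After α: (235, 92).
After α: (231, 90).
After β⁻: (231, 91).
After α: (227, 89).
After β⁻: (227, 90).
Z = 90 is thorium.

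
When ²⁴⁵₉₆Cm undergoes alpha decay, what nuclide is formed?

Alpha decay: mass number changes by -4, atomic number by -2.
A: 245 − 4 = 241; Z: 96 − 2 = 94.
Z = 94 is plutonium, so the daughter is ²⁴¹₉₄Pu.

Pu-241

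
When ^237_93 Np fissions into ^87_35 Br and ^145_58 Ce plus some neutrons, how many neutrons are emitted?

Conserve mass number: 237 = 87 + 145 + k, so k = 237 − 232 = 5.
Check atomic number: 93 = 35 + 58 + 0 = 93. ✓

5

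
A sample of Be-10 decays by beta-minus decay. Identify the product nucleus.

Beta-minus decay: mass number changes by +0, atomic number by +1.
A: 10 = 10; Z: 4 + 1 = 5.
Z = 5 is boron, so the daughter is B-10.

B-10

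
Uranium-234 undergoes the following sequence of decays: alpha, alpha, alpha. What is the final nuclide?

Rn-222

Start: (A, Z) = (234, 92).
After α: (230, 90).
After α: (226, 88).
After α: (222, 86).
Z = 86 is radon.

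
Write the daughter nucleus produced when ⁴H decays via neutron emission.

Neutron emission: mass number changes by -1, atomic number by +0.
A: 4 − 1 = 3; Z: 1 = 1.
Z = 1 is hydrogen, so the daughter is ³H.

H-3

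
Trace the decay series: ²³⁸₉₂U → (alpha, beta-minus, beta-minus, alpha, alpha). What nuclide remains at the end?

Ra-226

Start: (A, Z) = (238, 92).
After α: (234, 90).
After β⁻: (234, 91).
After β⁻: (234, 92).
After α: (230, 90).
After α: (226, 88).
Z = 88 is radium.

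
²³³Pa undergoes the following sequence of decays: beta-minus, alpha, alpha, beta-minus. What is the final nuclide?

Start: (A, Z) = (233, 91).
After β⁻: (233, 92).
After α: (229, 90).
After α: (225, 88).
After β⁻: (225, 89).
Z = 89 is actinium.

Ac-225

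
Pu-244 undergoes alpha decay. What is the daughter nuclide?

U-240

Alpha decay: mass number changes by -4, atomic number by -2.
A: 244 − 4 = 240; Z: 94 − 2 = 92.
Z = 92 is uranium, so the daughter is U-240.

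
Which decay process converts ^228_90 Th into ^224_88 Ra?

alpha decay

ΔA = 224 − 228 = -4; ΔZ = 88 − 90 = -2.
A drops by 4 and Z drops by 2 — the signature of alpha emission.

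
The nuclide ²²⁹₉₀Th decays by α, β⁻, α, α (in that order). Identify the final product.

Start: (A, Z) = (229, 90).
After α: (225, 88).
After β⁻: (225, 89).
After α: (221, 87).
After α: (217, 85).
Z = 85 is astatine.

At-217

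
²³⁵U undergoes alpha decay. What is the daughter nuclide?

Alpha decay: mass number changes by -4, atomic number by -2.
A: 235 − 4 = 231; Z: 92 − 2 = 90.
Z = 90 is thorium, so the daughter is ²³¹Th.

Th-231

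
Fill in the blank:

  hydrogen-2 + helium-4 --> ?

Conserve mass number: 2 + 4 = A, so A = 6.
Conserve atomic number: 1 + 2 = Z, so Z = 3.
Z = 3 is lithium, so the species is lithium-6.

Li-6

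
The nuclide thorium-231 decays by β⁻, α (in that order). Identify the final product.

Start: (A, Z) = (231, 90).
After β⁻: (231, 91).
After α: (227, 89).
Z = 89 is actinium.

Ac-227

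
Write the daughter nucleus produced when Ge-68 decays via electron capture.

Electron capture: mass number changes by +0, atomic number by -1.
A: 68 = 68; Z: 32 − 1 = 31.
Z = 31 is gallium, so the daughter is Ga-68.

Ga-68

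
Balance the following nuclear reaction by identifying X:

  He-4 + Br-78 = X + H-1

Kr-81

Conserve mass number: 4 + 78 = A + 1, so A = 81.
Conserve atomic number: 2 + 35 = Z + 1, so Z = 36.
Z = 36 is krypton, so the species is Kr-81.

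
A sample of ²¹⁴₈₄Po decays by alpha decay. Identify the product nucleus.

Alpha decay: mass number changes by -4, atomic number by -2.
A: 214 − 4 = 210; Z: 84 − 2 = 82.
Z = 82 is lead, so the daughter is ²¹⁰₈₂Pb.

Pb-210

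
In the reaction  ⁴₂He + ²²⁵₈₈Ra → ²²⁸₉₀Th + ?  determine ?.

neutron

Conserve mass number: 4 + 225 = 228 + A, so A = 1.
Conserve atomic number: 2 + 88 = 90 + Z, so Z = 0.
A = 1 and Z = 0 is ¹₀n — a neutron.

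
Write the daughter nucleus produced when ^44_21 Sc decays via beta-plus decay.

Beta-plus decay: mass number changes by +0, atomic number by -1.
A: 44 = 44; Z: 21 − 1 = 20.
Z = 20 is calcium, so the daughter is ^44_20 Ca.

Ca-44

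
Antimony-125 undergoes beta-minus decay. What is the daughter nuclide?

Beta-minus decay: mass number changes by +0, atomic number by +1.
A: 125 = 125; Z: 51 + 1 = 52.
Z = 52 is tellurium, so the daughter is tellurium-125.

Te-125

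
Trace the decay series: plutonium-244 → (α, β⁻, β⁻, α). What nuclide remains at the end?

U-236

Start: (A, Z) = (244, 94).
After α: (240, 92).
After β⁻: (240, 93).
After β⁻: (240, 94).
After α: (236, 92).
Z = 92 is uranium.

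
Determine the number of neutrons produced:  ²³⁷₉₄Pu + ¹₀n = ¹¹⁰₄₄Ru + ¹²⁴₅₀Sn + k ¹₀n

4

Conserve mass number: 238 = 110 + 124 + k, so k = 238 − 234 = 4.
Check atomic number: 94 = 44 + 50 + 0 = 94. ✓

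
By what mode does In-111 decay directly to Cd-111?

beta-plus decay or electron capture

ΔA = 111 − 111 = 0; ΔZ = 48 − 49 = -1.
A is unchanged and Z drops by 1 — a proton has become a neutron (β⁺ emission or electron capture).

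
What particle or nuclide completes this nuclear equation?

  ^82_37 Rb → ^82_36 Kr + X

Conserve mass number: 82 = 82 + A, so A = 0.
Conserve atomic number: 37 = 36 + Z, so Z = 1.
A = 0 and Z = 1 is ^0_1 e — a positron.

positron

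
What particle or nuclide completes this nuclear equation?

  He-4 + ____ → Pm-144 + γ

Pr-140

Conserve mass number: 4 + A = 144 + 0, so A = 140.
Conserve atomic number: 2 + Z = 61 + 0, so Z = 59.
Z = 59 is praseodymium, so the species is Pr-140.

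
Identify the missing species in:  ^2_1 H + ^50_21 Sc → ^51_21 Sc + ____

proton

Conserve mass number: 2 + 50 = 51 + A, so A = 1.
Conserve atomic number: 1 + 21 = 21 + Z, so Z = 1.
A = 1 and Z = 1 is ^1_1 H — a proton.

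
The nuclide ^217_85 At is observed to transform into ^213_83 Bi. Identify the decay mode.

ΔA = 213 − 217 = -4; ΔZ = 83 − 85 = -2.
A drops by 4 and Z drops by 2 — the signature of alpha emission.

alpha decay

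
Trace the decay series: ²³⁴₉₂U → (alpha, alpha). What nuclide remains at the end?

Start: (A, Z) = (234, 92).
After α: (230, 90).
After α: (226, 88).
Z = 88 is radium.

Ra-226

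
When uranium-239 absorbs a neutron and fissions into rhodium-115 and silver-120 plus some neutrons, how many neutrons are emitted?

5

Conserve mass number: 240 = 115 + 120 + k, so k = 240 − 235 = 5.
Check atomic number: 92 = 45 + 47 + 0 = 92. ✓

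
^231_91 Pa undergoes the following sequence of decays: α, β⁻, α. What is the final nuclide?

Start: (A, Z) = (231, 91).
After α: (227, 89).
After β⁻: (227, 90).
After α: (223, 88).
Z = 88 is radium.

Ra-223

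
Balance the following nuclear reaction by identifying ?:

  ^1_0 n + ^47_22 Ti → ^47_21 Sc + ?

Conserve mass number: 1 + 47 = 47 + A, so A = 1.
Conserve atomic number: 0 + 22 = 21 + Z, so Z = 1.
A = 1 and Z = 1 is ^1_1 H — a proton.

proton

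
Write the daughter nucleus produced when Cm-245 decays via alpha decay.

Alpha decay: mass number changes by -4, atomic number by -2.
A: 245 − 4 = 241; Z: 96 − 2 = 94.
Z = 94 is plutonium, so the daughter is Pu-241.

Pu-241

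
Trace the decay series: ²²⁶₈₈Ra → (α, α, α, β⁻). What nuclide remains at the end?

Bi-214

Start: (A, Z) = (226, 88).
After α: (222, 86).
After α: (218, 84).
After α: (214, 82).
After β⁻: (214, 83).
Z = 83 is bismuth.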